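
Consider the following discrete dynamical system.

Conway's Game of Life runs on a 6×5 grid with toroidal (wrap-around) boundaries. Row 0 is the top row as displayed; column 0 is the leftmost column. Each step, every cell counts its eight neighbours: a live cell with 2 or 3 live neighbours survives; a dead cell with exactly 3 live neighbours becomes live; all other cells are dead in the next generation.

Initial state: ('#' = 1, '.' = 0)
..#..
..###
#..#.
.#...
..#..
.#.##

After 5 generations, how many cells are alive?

3

gen 0: ..#..
..###
#..#.
.#...
..#..
.#.##
gen 1: ##...
.##.#
##.#.
.##..
####.
.#.#.
gen 2: ...##
...##
...##
.....
#..##
...#.
gen 3: ..#..
#.#..
...##
#....
...##
#.#..
gen 4: ..##.
.##.#
##.##
#....
##.##
.##.#
gen 5: ....#
.....
...#.
.....
...#.
.....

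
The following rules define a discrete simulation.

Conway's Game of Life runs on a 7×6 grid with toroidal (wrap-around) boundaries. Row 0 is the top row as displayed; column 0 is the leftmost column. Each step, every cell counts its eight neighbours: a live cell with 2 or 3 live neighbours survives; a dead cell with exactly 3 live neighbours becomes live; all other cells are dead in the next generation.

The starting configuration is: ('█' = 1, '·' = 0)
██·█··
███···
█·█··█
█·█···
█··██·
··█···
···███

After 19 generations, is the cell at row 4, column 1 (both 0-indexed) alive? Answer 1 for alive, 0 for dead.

0

0) ██·█··
███···
█·█··█
█·█···
█··██·
··█···
···███
1) ···█··
···█··
··██·█
█·█·█·
··██·█
··█···
██·███
2) █··█·█
···█··
·██··█
█·····
··█·██
······
██·███
3) ·█·█··
·█·█·█
███···
█·███·
·····█
·██···
·███··
4) ·█·█··
···██·
······
█·███·
█···██
██·█··
█··█··
5) ···█··
··███·
··█··█
██·██·
······
·███··
█··██·
6) ·····█
··█·█·
█····█
██████
█···█·
·████·
·█··█·
7) ···███
█···█·
······
··██··
······
███·█·
██··██
8) ·█·█··
···██·
···█··
······
······
··███·
······
9) ··███·
···██·
···██·
······
···█··
···█··
····█·
10) ··█··█
·····█
···██·
···██·
······
···██·
··█·█·
11) ···███
···█·█
···█·█
···██·
······
···██·
··█·██
12) █·█···
█·██·█
··██·█
···██·
······
···███
··█···
13) █·█··█
█····█
██···█
··███·
·····█
···██·
·██·██
14) ··██··
····█·
·███··
·████·
··█··█
█·██··
·██···
15) ·███··
·█··█·
·█····
█···█·
█····█
█··█··
······
16) ·███··
██·█··
██···█
██····
██··█·
█····█
·█·█··
17) ···██·
···███
·····█
··█···
······
··█·██
·█·██·
18) ······
···█·█
···█·█
······
···█··
··█·██
······
19) ······
······
······
····█·
···██·
···██·
······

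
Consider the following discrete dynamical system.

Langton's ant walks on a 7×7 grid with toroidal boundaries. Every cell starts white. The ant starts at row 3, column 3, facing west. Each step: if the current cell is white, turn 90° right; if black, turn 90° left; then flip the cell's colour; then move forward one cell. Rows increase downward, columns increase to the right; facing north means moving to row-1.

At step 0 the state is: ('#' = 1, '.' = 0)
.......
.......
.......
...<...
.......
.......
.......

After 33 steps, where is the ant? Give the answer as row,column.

0) .......
.......
.......
...<...
.......
.......
.......
1) .......
.......
...^...
...#...
.......
.......
.......
2) .......
.......
...#>..
...#...
.......
.......
.......
3) .......
.......
...##..
...#v..
.......
.......
.......
4) .......
.......
...##..
...<#..
.......
.......
.......
5) .......
.......
...##..
....#..
...v...
.......
.......
6) .......
.......
...##..
....#..
..<#...
.......
.......
7) .......
.......
...##..
..^.#..
..##...
.......
.......
8) .......
.......
...##..
..#>#..
..##...
.......
.......
9) .......
.......
...##..
..###..
..#v...
.......
.......
10) .......
.......
...##..
..###..
..#.>..
.......
.......
11) .......
.......
...##..
..###..
..#.#..
....v..
.......
12) .......
.......
...##..
..###..
..#.#..
...<#..
.......
13) .......
.......
...##..
..###..
..#^#..
...##..
.......
14) .......
.......
...##..
..###..
..##>..
...##..
.......
15) .......
.......
...##..
..##^..
..##...
...##..
.......
16) .......
.......
...##..
..#<...
..##...
...##..
.......
17) .......
.......
...##..
..#....
..#v...
...##..
.......
18) .......
.......
...##..
..#....
..#.>..
...##..
.......
19) .......
.......
...##..
..#....
..#.#..
...#v..
.......
20) .......
.......
...##..
..#....
..#.#..
...#.>.
.......
21) .......
.......
...##..
..#....
..#.#..
...#.#.
.....v.
22) .......
.......
...##..
..#....
..#.#..
...#.#.
....<#.
23) .......
.......
...##..
..#....
..#.#..
...#^#.
....##.
24) .......
.......
...##..
..#....
..#.#..
...##>.
....##.
25) .......
.......
...##..
..#....
..#.#^.
...##..
....##.
26) .......
.......
...##..
..#....
..#.##>
...##..
....##.
27) .......
.......
...##..
..#....
..#.###
...##.v
....##.
28) .......
.......
...##..
..#....
..#.###
...##<#
....##.
29) .......
.......
...##..
..#....
..#.#^#
...####
....##.
30) .......
.......
...##..
..#....
..#.<.#
...####
....##.
31) .......
.......
...##..
..#....
..#...#
...#v##
....##.
32) .......
.......
...##..
..#....
..#...#
...#.>#
....##.
33) .......
.......
...##..
..#....
..#..^#
...#..#
....##.

4,5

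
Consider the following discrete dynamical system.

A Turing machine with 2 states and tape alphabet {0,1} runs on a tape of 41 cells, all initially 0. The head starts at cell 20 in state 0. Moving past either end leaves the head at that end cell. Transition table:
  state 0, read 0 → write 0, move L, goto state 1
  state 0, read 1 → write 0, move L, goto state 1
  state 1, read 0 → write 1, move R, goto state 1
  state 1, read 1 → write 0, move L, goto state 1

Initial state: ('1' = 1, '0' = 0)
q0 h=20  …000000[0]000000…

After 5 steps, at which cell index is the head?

[0] q0 h=20  …000000[0]000000…
[1] q1 h=19  …000000[0]000000…
[2] q1 h=20  …000001[0]000000…
[3] q1 h=21  …000011[0]000000…
[4] q1 h=22  …000111[0]000000…
[5] q1 h=23  …001111[0]000000…

23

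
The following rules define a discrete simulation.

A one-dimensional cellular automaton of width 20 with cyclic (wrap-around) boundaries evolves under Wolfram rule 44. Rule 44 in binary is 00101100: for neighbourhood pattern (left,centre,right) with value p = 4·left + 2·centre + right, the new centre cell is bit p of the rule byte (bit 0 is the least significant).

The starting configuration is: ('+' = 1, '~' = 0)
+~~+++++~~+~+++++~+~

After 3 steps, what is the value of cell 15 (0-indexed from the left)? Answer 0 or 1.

0

step 0: +~~+++++~~+~+++++~+~
step 1: +~~+~~~~~~+++~~~~+++
step 2: ~~~+~~~~~~+~~~~~~+~~
step 3: ~~~+~~~~~~+~~~~~~+~~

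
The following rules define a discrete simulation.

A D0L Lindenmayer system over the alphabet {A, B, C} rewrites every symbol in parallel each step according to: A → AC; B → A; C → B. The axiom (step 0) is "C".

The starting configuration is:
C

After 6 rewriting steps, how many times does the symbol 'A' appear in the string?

3

step 0: C
step 1: B
step 2: A
step 3: AC
step 4: ACB
step 5: ACBA
step 6: ACBAAC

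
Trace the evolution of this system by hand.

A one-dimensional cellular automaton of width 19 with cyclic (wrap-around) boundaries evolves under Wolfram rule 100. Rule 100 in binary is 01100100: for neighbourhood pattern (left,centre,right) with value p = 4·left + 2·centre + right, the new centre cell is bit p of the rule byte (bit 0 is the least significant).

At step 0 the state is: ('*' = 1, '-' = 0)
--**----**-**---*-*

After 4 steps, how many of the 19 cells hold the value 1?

3

[0] --**----**-**---*-*
[1] ---*-----**-*---***
[2] ---*------***-----*
[3] ---*--------*-----*
[4] ---*--------*-----*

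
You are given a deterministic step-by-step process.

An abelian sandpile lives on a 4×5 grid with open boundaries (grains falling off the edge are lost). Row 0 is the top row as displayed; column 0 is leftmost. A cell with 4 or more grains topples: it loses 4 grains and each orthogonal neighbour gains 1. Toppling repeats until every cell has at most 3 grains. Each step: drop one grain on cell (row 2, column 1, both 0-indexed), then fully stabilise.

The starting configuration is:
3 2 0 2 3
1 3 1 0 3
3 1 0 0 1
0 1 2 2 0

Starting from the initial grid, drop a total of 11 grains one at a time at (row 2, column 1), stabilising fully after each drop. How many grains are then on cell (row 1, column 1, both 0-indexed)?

2

t=0: 3 2 0 2 3
1 3 1 0 3
3 1 0 0 1
0 1 2 2 0
t=1: 3 2 0 2 3
1 3 1 0 3
3 2 0 0 1
0 1 2 2 0
t=2: 3 2 0 2 3
1 3 1 0 3
3 3 0 0 1
0 1 2 2 0
t=3: 3 3 0 2 3
3 0 2 0 3
0 2 1 0 1
1 2 2 2 0
t=4: 3 3 0 2 3
3 0 2 0 3
0 3 1 0 1
1 2 2 2 0
t=5: 3 3 0 2 3
3 1 2 0 3
1 0 2 0 1
1 3 2 2 0
t=6: 3 3 0 2 3
3 1 2 0 3
1 1 2 0 1
1 3 2 2 0
t=7: 3 3 0 2 3
3 1 2 0 3
1 2 2 0 1
1 3 2 2 0
t=8: 3 3 0 2 3
3 1 2 0 3
1 3 2 0 1
1 3 2 2 0
t=9: 3 3 0 2 3
3 2 2 0 3
2 1 3 0 1
2 0 3 2 0
t=10: 3 3 0 2 3
3 2 2 0 3
2 2 3 0 1
2 0 3 2 0
t=11: 3 3 0 2 3
3 2 2 0 3
2 3 3 0 1
2 0 3 2 0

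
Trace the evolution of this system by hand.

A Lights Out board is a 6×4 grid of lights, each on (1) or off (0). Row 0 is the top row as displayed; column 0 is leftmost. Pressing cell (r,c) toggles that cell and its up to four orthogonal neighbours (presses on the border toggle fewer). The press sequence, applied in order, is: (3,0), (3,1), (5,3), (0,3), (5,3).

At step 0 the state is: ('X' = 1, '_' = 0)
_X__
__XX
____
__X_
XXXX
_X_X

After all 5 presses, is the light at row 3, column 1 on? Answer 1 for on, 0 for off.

[0] _X__
__XX
____
__X_
XXXX
_X_X
[1] _X__
__XX
X___
XXX_
_XXX
_X_X
[2] _X__
__XX
XX__
____
__XX
_X_X
[3] _X__
__XX
XX__
____
__X_
_XX_
[4] _XXX
__X_
XX__
____
__X_
_XX_
[5] _XXX
__X_
XX__
____
__XX
_X_X

0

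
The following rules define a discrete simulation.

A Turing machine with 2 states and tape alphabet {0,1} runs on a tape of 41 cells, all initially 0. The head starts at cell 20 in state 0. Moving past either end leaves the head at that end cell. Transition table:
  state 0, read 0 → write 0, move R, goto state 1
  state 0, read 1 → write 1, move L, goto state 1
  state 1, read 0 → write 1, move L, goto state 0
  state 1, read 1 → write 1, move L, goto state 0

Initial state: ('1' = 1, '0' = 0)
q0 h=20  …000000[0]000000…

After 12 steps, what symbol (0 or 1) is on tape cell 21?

step 0: q0 h=20  …000000[0]000000…
step 1: q1 h=21  …000000[0]000000…
step 2: q0 h=20  …000000[0]100000…
step 3: q1 h=21  …000000[1]000000…
step 4: q0 h=20  …000000[0]100000…
step 5: q1 h=21  …000000[1]000000…
step 6: q0 h=20  …000000[0]100000…
step 7: q1 h=21  …000000[1]000000…
step 8: q0 h=20  …000000[0]100000…
step 9: q1 h=21  …000000[1]000000…
step 10: q0 h=20  …000000[0]100000…
step 11: q1 h=21  …000000[1]000000…
step 12: q0 h=20  …000000[0]100000…

1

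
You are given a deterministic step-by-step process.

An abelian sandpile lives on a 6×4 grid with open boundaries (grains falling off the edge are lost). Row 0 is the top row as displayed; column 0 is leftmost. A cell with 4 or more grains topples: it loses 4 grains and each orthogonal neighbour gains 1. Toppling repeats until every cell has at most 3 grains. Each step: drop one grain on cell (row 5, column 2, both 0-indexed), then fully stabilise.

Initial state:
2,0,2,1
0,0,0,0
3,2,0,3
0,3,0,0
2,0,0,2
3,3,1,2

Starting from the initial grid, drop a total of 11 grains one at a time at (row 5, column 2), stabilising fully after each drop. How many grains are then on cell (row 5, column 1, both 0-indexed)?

3

0) 2,0,2,1
0,0,0,0
3,2,0,3
0,3,0,0
2,0,0,2
3,3,1,2
1) 2,0,2,1
0,0,0,0
3,2,0,3
0,3,0,0
2,0,0,2
3,3,2,2
2) 2,0,2,1
0,0,0,0
3,2,0,3
0,3,0,0
2,0,0,2
3,3,3,2
3) 2,0,2,1
0,0,0,0
3,2,0,3
0,3,0,0
3,1,1,2
0,1,1,3
4) 2,0,2,1
0,0,0,0
3,2,0,3
0,3,0,0
3,1,1,2
0,1,2,3
5) 2,0,2,1
0,0,0,0
3,2,0,3
0,3,0,0
3,1,1,2
0,1,3,3
6) 2,0,2,1
0,0,0,0
3,2,0,3
0,3,0,0
3,1,2,3
0,2,1,0
7) 2,0,2,1
0,0,0,0
3,2,0,3
0,3,0,0
3,1,2,3
0,2,2,0
8) 2,0,2,1
0,0,0,0
3,2,0,3
0,3,0,0
3,1,2,3
0,2,3,0
9) 2,0,2,1
0,0,0,0
3,2,0,3
0,3,0,0
3,1,3,3
0,3,0,1
10) 2,0,2,1
0,0,0,0
3,2,0,3
0,3,0,0
3,1,3,3
0,3,1,1
11) 2,0,2,1
0,0,0,0
3,2,0,3
0,3,0,0
3,1,3,3
0,3,2,1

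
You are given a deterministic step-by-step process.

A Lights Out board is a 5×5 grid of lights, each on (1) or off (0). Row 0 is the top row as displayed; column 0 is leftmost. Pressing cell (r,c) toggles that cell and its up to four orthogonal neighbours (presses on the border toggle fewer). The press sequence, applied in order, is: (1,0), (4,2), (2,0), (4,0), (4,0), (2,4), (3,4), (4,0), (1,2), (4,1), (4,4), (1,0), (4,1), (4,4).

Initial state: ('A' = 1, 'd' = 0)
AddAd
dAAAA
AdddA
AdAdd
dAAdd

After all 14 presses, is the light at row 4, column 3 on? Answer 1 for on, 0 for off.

0) AddAd
dAAAA
AdddA
AdAdd
dAAdd
1) dddAd
AdAAA
ddddA
AdAdd
dAAdd
2) dddAd
AdAAA
ddddA
Adddd
dddAd
3) dddAd
ddAAA
AAddA
ddddd
dddAd
4) dddAd
ddAAA
AAddA
Adddd
AAdAd
5) dddAd
ddAAA
AAddA
ddddd
dddAd
6) dddAd
ddAAd
AAdAd
ddddA
dddAd
7) dddAd
ddAAd
AAdAA
dddAd
dddAA
8) dddAd
ddAAd
AAdAA
AddAd
AAdAA
9) ddAAd
dAddd
AAAAA
AddAd
AAdAA
10) ddAAd
dAddd
AAAAA
AAdAd
ddAAA
11) ddAAd
dAddd
AAAAA
AAdAA
ddAdd
12) AdAAd
Adddd
dAAAA
AAdAA
ddAdd
13) AdAAd
Adddd
dAAAA
AddAA
AAddd
14) AdAAd
Adddd
dAAAA
AddAd
AAdAA

1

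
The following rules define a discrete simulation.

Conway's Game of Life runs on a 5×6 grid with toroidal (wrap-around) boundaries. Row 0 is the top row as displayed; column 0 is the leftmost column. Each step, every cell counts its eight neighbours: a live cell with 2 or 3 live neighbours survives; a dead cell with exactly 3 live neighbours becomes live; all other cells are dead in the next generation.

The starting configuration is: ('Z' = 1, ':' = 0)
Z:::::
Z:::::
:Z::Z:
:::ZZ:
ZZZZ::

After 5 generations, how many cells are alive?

[0] Z:::::
Z:::::
:Z::Z:
:::ZZ:
ZZZZ::
[1] Z:Z::Z
ZZ:::Z
:::ZZZ
Z:::ZZ
ZZZZZZ
[2] ::::::
:ZZZ::
:Z:Z::
::::::
::Z:::
[3] :Z:Z::
:Z:Z::
:Z:Z::
::Z:::
::::::
[4] ::::::
ZZ:ZZ:
:Z:Z::
::Z:::
::Z:::
[5] :ZZZ::
ZZ:ZZ:
ZZ:ZZ:
:ZZZ::
::::::

14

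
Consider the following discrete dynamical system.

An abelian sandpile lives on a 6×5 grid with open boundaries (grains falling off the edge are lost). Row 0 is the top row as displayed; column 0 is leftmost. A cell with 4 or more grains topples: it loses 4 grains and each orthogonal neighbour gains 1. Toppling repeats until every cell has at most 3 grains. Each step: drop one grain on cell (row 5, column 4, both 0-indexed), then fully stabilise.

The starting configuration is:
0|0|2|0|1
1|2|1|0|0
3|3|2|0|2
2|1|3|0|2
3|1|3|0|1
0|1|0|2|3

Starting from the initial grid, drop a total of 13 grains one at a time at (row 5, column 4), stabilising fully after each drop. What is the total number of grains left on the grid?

[0] 0|0|2|0|1
1|2|1|0|0
3|3|2|0|2
2|1|3|0|2
3|1|3|0|1
0|1|0|2|3
[1] 0|0|2|0|1
1|2|1|0|0
3|3|2|0|2
2|1|3|0|2
3|1|3|0|2
0|1|0|3|0
[2] 0|0|2|0|1
1|2|1|0|0
3|3|2|0|2
2|1|3|0|2
3|1|3|0|2
0|1|0|3|1
[3] 0|0|2|0|1
1|2|1|0|0
3|3|2|0|2
2|1|3|0|2
3|1|3|0|2
0|1|0|3|2
[4] 0|0|2|0|1
1|2|1|0|0
3|3|2|0|2
2|1|3|0|2
3|1|3|0|2
0|1|0|3|3
[5] 0|0|2|0|1
1|2|1|0|0
3|3|2|0|2
2|1|3|0|2
3|1|3|1|3
0|1|1|0|1
[6] 0|0|2|0|1
1|2|1|0|0
3|3|2|0|2
2|1|3|0|2
3|1|3|1|3
0|1|1|0|2
[7] 0|0|2|0|1
1|2|1|0|0
3|3|2|0|2
2|1|3|0|2
3|1|3|1|3
0|1|1|0|3
[8] 0|0|2|0|1
1|2|1|0|0
3|3|2|0|2
2|1|3|0|3
3|1|3|2|0
0|1|1|1|1
[9] 0|0|2|0|1
1|2|1|0|0
3|3|2|0|2
2|1|3|0|3
3|1|3|2|0
0|1|1|1|2
[10] 0|0|2|0|1
1|2|1|0|0
3|3|2|0|2
2|1|3|0|3
3|1|3|2|0
0|1|1|1|3
[11] 0|0|2|0|1
1|2|1|0|0
3|3|2|0|2
2|1|3|0|3
3|1|3|2|1
0|1|1|2|0
[12] 0|0|2|0|1
1|2|1|0|0
3|3|2|0|2
2|1|3|0|3
3|1|3|2|1
0|1|1|2|1
[13] 0|0|2|0|1
1|2|1|0|0
3|3|2|0|2
2|1|3|0|3
3|1|3|2|1
0|1|1|2|2

42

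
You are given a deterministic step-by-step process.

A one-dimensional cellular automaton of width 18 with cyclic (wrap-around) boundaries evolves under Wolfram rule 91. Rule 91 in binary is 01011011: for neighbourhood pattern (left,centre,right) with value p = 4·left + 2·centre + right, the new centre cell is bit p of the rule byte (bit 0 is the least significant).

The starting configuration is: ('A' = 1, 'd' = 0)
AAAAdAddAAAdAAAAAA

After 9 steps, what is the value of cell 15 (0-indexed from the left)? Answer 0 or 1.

k=0  AAAAdAddAAAdAAAAAA
k=1  dddAddAAAdAdAddddd
k=2  AAAdAAAdAddddAAAAA
k=3  ddAdAdAddAAAAAdddd
k=4  AAdddddAAAdddAAAAA
k=5  dAAAAAAAdAAAAAdddd
k=6  AAdddddAdAdddAAAAA
k=7  dAAAAAAdddAAAAdddd
k=8  AAddddAAAAAddAAAAA
k=9  dAAAAAAdddAAAAdddd

0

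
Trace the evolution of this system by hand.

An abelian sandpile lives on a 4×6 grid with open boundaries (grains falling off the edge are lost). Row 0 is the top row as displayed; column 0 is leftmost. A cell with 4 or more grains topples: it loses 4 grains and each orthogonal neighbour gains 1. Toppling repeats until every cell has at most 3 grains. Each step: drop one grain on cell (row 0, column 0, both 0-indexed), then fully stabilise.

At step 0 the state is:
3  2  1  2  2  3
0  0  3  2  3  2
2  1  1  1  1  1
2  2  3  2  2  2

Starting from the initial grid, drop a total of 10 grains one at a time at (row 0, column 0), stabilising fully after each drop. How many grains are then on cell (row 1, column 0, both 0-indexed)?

3

0) 3  2  1  2  2  3
0  0  3  2  3  2
2  1  1  1  1  1
2  2  3  2  2  2
1) 0  3  1  2  2  3
1  0  3  2  3  2
2  1  1  1  1  1
2  2  3  2  2  2
2) 1  3  1  2  2  3
1  0  3  2  3  2
2  1  1  1  1  1
2  2  3  2  2  2
3) 2  3  1  2  2  3
1  0  3  2  3  2
2  1  1  1  1  1
2  2  3  2  2  2
4) 3  3  1  2  2  3
1  0  3  2  3  2
2  1  1  1  1  1
2  2  3  2  2  2
5) 1  0  2  2  2  3
2  1  3  2  3  2
2  1  1  1  1  1
2  2  3  2  2  2
6) 2  0  2  2  2  3
2  1  3  2  3  2
2  1  1  1  1  1
2  2  3  2  2  2
7) 3  0  2  2  2  3
2  1  3  2  3  2
2  1  1  1  1  1
2  2  3  2  2  2
8) 0  1  2  2  2  3
3  1  3  2  3  2
2  1  1  1  1  1
2  2  3  2  2  2
9) 1  1  2  2  2  3
3  1  3  2  3  2
2  1  1  1  1  1
2  2  3  2  2  2
10) 2  1  2  2  2  3
3  1  3  2  3  2
2  1  1  1  1  1
2  2  3  2  2  2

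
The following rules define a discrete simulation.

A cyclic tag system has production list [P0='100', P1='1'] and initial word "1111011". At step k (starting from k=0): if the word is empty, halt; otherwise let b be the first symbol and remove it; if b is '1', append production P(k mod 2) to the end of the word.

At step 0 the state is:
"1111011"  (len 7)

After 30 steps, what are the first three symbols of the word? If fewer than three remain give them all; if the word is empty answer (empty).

0) "1111011"  (len 7)
1) "111011100"  (len 9)
2) "110111001"  (len 9)
3) "10111001100"  (len 11)
4) "01110011001"  (len 11)
5) "1110011001"  (len 10)
6) "1100110011"  (len 10)
7) "100110011100"  (len 12)
8) "001100111001"  (len 12)
9) "01100111001"  (len 11)
10) "1100111001"  (len 10)
11) "100111001100"  (len 12)
12) "001110011001"  (len 12)
13) "01110011001"  (len 11)
14) "1110011001"  (len 10)
15) "110011001100"  (len 12)
16) "100110011001"  (len 12)
17) "00110011001100"  (len 14)
18) "0110011001100"  (len 13)
19) "110011001100"  (len 12)
20) "100110011001"  (len 12)
21) "00110011001100"  (len 14)
22) "0110011001100"  (len 13)
23) "110011001100"  (len 12)
24) "100110011001"  (len 12)
25) "00110011001100"  (len 14)
26) "0110011001100"  (len 13)
27) "110011001100"  (len 12)
28) "100110011001"  (len 12)
29) "00110011001100"  (len 14)
30) "0110011001100"  (len 13)

011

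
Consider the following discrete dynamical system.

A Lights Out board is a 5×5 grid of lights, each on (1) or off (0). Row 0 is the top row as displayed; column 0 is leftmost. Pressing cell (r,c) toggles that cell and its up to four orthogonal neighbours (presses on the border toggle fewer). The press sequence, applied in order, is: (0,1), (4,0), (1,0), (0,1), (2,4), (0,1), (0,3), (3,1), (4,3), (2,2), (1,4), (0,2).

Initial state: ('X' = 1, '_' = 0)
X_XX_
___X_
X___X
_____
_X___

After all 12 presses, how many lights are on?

14

step 0: X_XX_
___X_
X___X
_____
_X___
step 1: _X_X_
_X_X_
X___X
_____
_X___
step 2: _X_X_
_X_X_
X___X
X____
X____
step 3: XX_X_
X__X_
____X
X____
X____
step 4: __XX_
XX_X_
____X
X____
X____
step 5: __XX_
XX_XX
___X_
X___X
X____
step 6: XX_X_
X__XX
___X_
X___X
X____
step 7: XXX_X
X___X
___X_
X___X
X____
step 8: XXX_X
X___X
_X_X_
_XX_X
XX___
step 9: XXX_X
X___X
_X_X_
_XXXX
XXXXX
step 10: XXX_X
X_X_X
__X__
_X_XX
XXXXX
step 11: XXX__
X_XX_
__X_X
_X_XX
XXXXX
step 12: X__X_
X__X_
__X_X
_X_XX
XXXXX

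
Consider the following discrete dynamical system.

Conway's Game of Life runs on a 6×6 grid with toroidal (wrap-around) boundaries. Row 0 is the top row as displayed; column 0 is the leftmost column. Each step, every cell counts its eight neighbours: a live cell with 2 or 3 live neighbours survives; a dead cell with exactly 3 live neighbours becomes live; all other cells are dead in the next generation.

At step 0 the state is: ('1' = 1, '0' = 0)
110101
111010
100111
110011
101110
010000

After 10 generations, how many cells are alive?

16

[0] 110101
111010
100111
110011
101110
010000
[1] 000111
000000
000000
000000
001110
000000
[2] 000010
000010
000000
000100
000100
001001
[3] 000111
000000
000000
000000
001110
000110
[4] 000101
000010
000000
000100
001010
000000
[5] 000010
000010
000000
000100
000100
000110
[6] 000011
000000
000000
000000
001100
000110
[7] 000111
000000
000000
000000
001110
001001
[8] 000111
000010
000000
000100
001110
001001
[9] 000101
000111
000000
001110
001010
001001
[10] 101101
000101
001001
001010
011011
001001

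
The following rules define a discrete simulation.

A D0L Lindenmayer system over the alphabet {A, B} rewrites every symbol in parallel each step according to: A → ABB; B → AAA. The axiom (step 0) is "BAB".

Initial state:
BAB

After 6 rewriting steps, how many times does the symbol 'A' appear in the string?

gen 0: BAB
gen 1: AAAABBAAA
gen 2: ABBABBABBABBAAAAAAABBABBABB
gen 3: ABBAAAAAAABBAAAAAAABBAAAAAAABBAAAAAAABBABBABBABBABBABBABBAAAAAAABBAAAAAAABBAAAAAA
gen 4: ABBAAAAAAABBABBABBABBABBABBABBAAAAAAABBABBABBABBABBABBABBA…BABBABBAAAAAAABBABBABBABBABBABBABBAAAAAAABBABBABBABBABBABB  (len 243)
gen 5: ABBAAAAAAABBABBABBABBABBABBABBAAAAAAABBAAAAAAABBAAAAAAABBA…BABBABBAAAAAAABBAAAAAAABBAAAAAAABBAAAAAAABBAAAAAAABBAAAAAA  (len 729)
gen 6: ABBAAAAAAABBABBABBABBABBABBABBAAAAAAABBAAAAAAABBAAAAAAABBA…BABBABBAAAAAAABBABBABBABBABBABBABBAAAAAAABBABBABBABBABBABB  (len 2187)

1261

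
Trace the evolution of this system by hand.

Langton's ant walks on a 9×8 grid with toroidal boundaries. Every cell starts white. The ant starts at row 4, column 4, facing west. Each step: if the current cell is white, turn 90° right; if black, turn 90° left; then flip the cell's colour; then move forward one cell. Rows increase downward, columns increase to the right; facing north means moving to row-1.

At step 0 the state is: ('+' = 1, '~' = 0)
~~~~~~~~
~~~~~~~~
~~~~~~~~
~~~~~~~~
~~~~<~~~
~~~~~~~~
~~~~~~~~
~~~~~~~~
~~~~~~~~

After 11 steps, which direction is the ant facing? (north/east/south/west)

gen 0: ~~~~~~~~
~~~~~~~~
~~~~~~~~
~~~~~~~~
~~~~<~~~
~~~~~~~~
~~~~~~~~
~~~~~~~~
~~~~~~~~
gen 1: ~~~~~~~~
~~~~~~~~
~~~~~~~~
~~~~^~~~
~~~~+~~~
~~~~~~~~
~~~~~~~~
~~~~~~~~
~~~~~~~~
gen 2: ~~~~~~~~
~~~~~~~~
~~~~~~~~
~~~~+>~~
~~~~+~~~
~~~~~~~~
~~~~~~~~
~~~~~~~~
~~~~~~~~
gen 3: ~~~~~~~~
~~~~~~~~
~~~~~~~~
~~~~++~~
~~~~+v~~
~~~~~~~~
~~~~~~~~
~~~~~~~~
~~~~~~~~
gen 4: ~~~~~~~~
~~~~~~~~
~~~~~~~~
~~~~++~~
~~~~<+~~
~~~~~~~~
~~~~~~~~
~~~~~~~~
~~~~~~~~
gen 5: ~~~~~~~~
~~~~~~~~
~~~~~~~~
~~~~++~~
~~~~~+~~
~~~~v~~~
~~~~~~~~
~~~~~~~~
~~~~~~~~
gen 6: ~~~~~~~~
~~~~~~~~
~~~~~~~~
~~~~++~~
~~~~~+~~
~~~<+~~~
~~~~~~~~
~~~~~~~~
~~~~~~~~
gen 7: ~~~~~~~~
~~~~~~~~
~~~~~~~~
~~~~++~~
~~~^~+~~
~~~++~~~
~~~~~~~~
~~~~~~~~
~~~~~~~~
gen 8: ~~~~~~~~
~~~~~~~~
~~~~~~~~
~~~~++~~
~~~+>+~~
~~~++~~~
~~~~~~~~
~~~~~~~~
~~~~~~~~
gen 9: ~~~~~~~~
~~~~~~~~
~~~~~~~~
~~~~++~~
~~~+++~~
~~~+v~~~
~~~~~~~~
~~~~~~~~
~~~~~~~~
gen 10: ~~~~~~~~
~~~~~~~~
~~~~~~~~
~~~~++~~
~~~+++~~
~~~+~>~~
~~~~~~~~
~~~~~~~~
~~~~~~~~
gen 11: ~~~~~~~~
~~~~~~~~
~~~~~~~~
~~~~++~~
~~~+++~~
~~~+~+~~
~~~~~v~~
~~~~~~~~
~~~~~~~~

south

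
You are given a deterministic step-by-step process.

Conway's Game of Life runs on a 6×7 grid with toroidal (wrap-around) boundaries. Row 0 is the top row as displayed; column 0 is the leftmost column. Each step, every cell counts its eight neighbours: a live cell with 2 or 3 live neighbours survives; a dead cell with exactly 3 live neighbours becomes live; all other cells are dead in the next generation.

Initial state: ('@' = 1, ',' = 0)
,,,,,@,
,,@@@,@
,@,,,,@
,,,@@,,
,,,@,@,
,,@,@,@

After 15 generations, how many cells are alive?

3

step 0: ,,,,,@,
,,@@@,@
,@,,,,@
,,,@@,,
,,,@,@,
,,@,@,@
step 1: ,,@,,,@
@,@@@,@
@,,,,,,
,,@@@@,
,,@,,@,
,,,@@,@
step 2: ,@@,,,@
@,@@,@@
@,,,,,,
,@@@@@@
,,@,,,@
,,@@@,@
step 3: ,,,,,,,
,,@@,@,
,,,,,,,
,@@@@@@
,,,,,,@
,,,,,,@
step 4: ,,,,,,,
,,,,,,,
,@,,,,@
@,@@@@@
,,@@@,@
,,,,,,,
step 5: ,,,,,,,
,,,,,,,
,@@@@,@
,,,,,,,
@@@,,,@
,,,@,,,
step 6: ,,,,,,,
,,@@,,,
,,@@,,,
,,,,,@@
@@@,,,,
@@@,,,,
step 7: ,,,@,,,
,,@@,,,
,,@@@,,
@,,@,,@
,,@,,,,
@,@,,,,
step 8: ,@,@,,,
,,,,,,,
,@,,@,,
,@,,@,,
@,@@,,@
,@@@,,,
step 9: ,@,@,,,
,,@,,,,
,,,,,,,
,@,,@@,
@,,,@,,
,,,,@,,
step 10: ,,@@,,,
,,@,,,,
,,,,,,,
,,,,@@,
,,,@@,,
,,,@@,,
step 11: ,,@,@,,
,,@@,,,
,,,,,,,
,,,@@@,
,,,,,,,
,,,,,,,
step 12: ,,@,,,,
,,@@,,,
,,@,,,,
,,,,@,,
,,,,@,,
,,,,,,,
step 13: ,,@@,,,
,@@@,,,
,,@,,,,
,,,@,,,
,,,,,,,
,,,,,,,
step 14: ,@,@,,,
,@,,,,,
,@,,,,,
,,,,,,,
,,,,,,,
,,,,,,,
step 15: ,,@,,,,
@@,,,,,
,,,,,,,
,,,,,,,
,,,,,,,
,,,,,,,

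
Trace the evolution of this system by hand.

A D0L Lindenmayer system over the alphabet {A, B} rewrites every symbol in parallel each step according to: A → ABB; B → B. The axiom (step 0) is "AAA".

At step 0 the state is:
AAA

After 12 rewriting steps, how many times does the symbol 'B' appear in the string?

72

t=0: AAA
t=1: ABBABBABB
t=2: ABBBBABBBBABBBB
t=3: ABBBBBBABBBBBBABBBBBB
t=4: ABBBBBBBBABBBBBBBBABBBBBBBB
t=5: ABBBBBBBBBBABBBBBBBBBBABBBBBBBBBB
t=6: ABBBBBBBBBBBBABBBBBBBBBBBBABBBBBBBBBBBB
t=7: ABBBBBBBBBBBBBBABBBBBBBBBBBBBBABBBBBBBBBBBBBB
t=8: ABBBBBBBBBBBBBBBBABBBBBBBBBBBBBBBBABBBBBBBBBBBBBBBB
t=9: ABBBBBBBBBBBBBBBBBBABBBBBBBBBBBBBBBBBBABBBBBBBBBBBBBBBBBB
t=10: ABBBBBBBBBBBBBBBBBBBBABBBBBBBBBBBBBBBBBBBBABBBBBBBBBBBBBBBBBBBB
t=11: ABBBBBBBBBBBBBBBBBBBBBBABBBBBBBBBBBBBBBBBBBBBBABBBBBBBBBBBBBBBBBBBBBB
t=12: ABBBBBBBBBBBBBBBBBBBBBBBBABBBBBBBBBBBBBBBBBBBBBBBBABBBBBBBBBBBBBBBBBBBBBBBB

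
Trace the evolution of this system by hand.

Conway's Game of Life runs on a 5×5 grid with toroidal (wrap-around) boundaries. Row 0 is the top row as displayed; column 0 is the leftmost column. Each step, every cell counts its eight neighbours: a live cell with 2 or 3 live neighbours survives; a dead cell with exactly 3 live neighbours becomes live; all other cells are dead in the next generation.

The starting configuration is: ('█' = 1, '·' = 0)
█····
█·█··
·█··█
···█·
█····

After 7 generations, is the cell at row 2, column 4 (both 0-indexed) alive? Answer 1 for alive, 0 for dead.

1

k=0  █····
█·█··
·█··█
···█·
█····
k=1  █···█
█···█
█████
█···█
····█
k=2  ···█·
··█··
··█··
··█··
···█·
k=3  ··██·
··██·
·███·
··██·
··██·
k=4  ·█··█
····█
·█··█
····█
·█··█
k=5  ···██
···██
···██
···██
···██
k=6  █·█··
█·█··
█·█··
█·█··
█·█··
k=7  █·███
█·███
█·███
█·███
█·███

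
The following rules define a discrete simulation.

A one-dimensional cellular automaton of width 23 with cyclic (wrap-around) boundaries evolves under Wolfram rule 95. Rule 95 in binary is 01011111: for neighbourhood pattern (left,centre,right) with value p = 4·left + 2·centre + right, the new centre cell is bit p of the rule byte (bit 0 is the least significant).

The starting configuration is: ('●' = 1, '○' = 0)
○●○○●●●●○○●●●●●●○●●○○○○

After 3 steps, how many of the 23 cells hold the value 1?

16

k=0  ○●○○●●●●○○●●●●●●○●●○○○○
k=1  ●●●●●○○●●●●○○○○●○●●●●●●
k=2  ○○○○●●●●○○●●●●●●○●○○○○○
k=3  ●●●●●○○●●●●○○○○●○●●●●●●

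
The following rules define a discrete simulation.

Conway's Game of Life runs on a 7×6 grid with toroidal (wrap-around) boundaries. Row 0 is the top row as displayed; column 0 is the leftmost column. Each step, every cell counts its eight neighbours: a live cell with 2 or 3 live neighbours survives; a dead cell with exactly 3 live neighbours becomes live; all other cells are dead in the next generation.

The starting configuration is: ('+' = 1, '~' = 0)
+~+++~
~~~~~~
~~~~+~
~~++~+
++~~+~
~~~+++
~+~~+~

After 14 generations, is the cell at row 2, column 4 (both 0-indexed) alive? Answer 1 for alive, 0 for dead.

0

t=0: +~+++~
~~~~~~
~~~~+~
~~++~+
++~~+~
~~~+++
~+~~+~
t=1: ~+++++
~~~~++
~~~++~
++++~+
++~~~~
~+++~~
++~~~~
t=2: ~+++~~
+~~~~~
~+~~~~
~~~+~+
~~~~++
~~~~~~
~~~~~+
t=3: +++~~~
+~~~~~
+~~~~~
+~~~~+
~~~~++
~~~~++
~~+~~~
t=4: +~+~~~
+~~~~+
++~~~~
+~~~+~
~~~~~~
~~~+++
+~++~+
t=5: ~~+++~
~~~~~+
~+~~~~
++~~~+
~~~+~~
+~++~+
+~+~~~
t=6: ~+++++
~~+++~
~+~~~+
+++~~~
~~~+~~
+~++++
+~~~~~
t=7: ++~~~+
~~~~~~
~~~~++
+++~~~
~~~~~~
++++++
~~~~~~
t=8: +~~~~~
~~~~+~
++~~~+
++~~~+
~~~~+~
++++++
~~~+~~
t=9: ~~~~~~
~+~~~~
~+~~+~
~+~~+~
~~~~~~
+++~~+
~~~+~~
t=10: ~~~~~~
~~~~~~
+++~~~
~~~~~~
~~+~~+
+++~~~
+++~~~
t=11: ~+~~~~
~+~~~~
~+~~~~
+~+~~~
+~+~~~
~~~+~+
+~+~~~
t=12: +++~~~
+++~~~
+++~~~
+~+~~~
+~++~+
+~++~+
+++~~~
t=13: ~~~+~+
~~~+~+
~~~+~+
~~~~~~
~~~~~~
~~~~~~
~~~~~~
t=14: ~~~~~~
+~++~+
~~~~~~
~~~~~~
~~~~~~
~~~~~~
~~~~~~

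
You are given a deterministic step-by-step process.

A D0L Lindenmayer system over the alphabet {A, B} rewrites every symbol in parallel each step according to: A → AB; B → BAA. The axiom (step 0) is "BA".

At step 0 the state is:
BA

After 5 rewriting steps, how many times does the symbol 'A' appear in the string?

gen 0: BA
gen 1: BAAAB
gen 2: BAAABABABBAA
gen 3: BAAABABABBAAABBAAABBAABAAABAB
gen 4: BAAABABABBAAABBAAABBAABAAABABABBAABAAABABABBAABAAABABBAAABABABBAAABBAA
gen 5: BAAABABABBAAABBAAABBAABAAABABABBAABAAABABABBAABAAABABBAAAB…BAAABABABBAAABBAABAAABABABBAAABBAAABBAABAAABABABBAABAAABAB  (len 169)

99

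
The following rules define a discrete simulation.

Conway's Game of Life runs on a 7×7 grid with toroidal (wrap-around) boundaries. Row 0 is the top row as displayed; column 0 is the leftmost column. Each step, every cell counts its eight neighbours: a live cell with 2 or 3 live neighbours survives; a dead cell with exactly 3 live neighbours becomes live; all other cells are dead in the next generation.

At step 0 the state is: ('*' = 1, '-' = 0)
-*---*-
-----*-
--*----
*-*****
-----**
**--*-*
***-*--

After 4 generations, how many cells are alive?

[0] -*---*-
-----*-
--*----
*-*****
-----**
**--*-*
***-*--
[1] ***-***
-------
-**----
*****--
--*----
--***--
--***--
[2] ***-***
---*-**
*------
*------
-------
-*--*--
*-----*
[3] -****--
--**---
*------
-------
-------
*------
--***--
[4] -*-----
----*--
-------
-------
-------
---*---
----*--

4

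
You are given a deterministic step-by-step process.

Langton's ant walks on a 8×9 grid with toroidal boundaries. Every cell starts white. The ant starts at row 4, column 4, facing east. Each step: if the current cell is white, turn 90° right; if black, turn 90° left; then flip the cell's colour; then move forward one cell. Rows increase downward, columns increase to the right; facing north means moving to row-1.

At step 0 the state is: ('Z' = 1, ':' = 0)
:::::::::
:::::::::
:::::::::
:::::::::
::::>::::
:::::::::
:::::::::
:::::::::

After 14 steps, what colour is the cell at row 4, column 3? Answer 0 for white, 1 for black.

1

t=0: :::::::::
:::::::::
:::::::::
:::::::::
::::>::::
:::::::::
:::::::::
:::::::::
t=1: :::::::::
:::::::::
:::::::::
:::::::::
::::Z::::
::::v::::
:::::::::
:::::::::
t=2: :::::::::
:::::::::
:::::::::
:::::::::
::::Z::::
:::<Z::::
:::::::::
:::::::::
t=3: :::::::::
:::::::::
:::::::::
:::::::::
:::^Z::::
:::ZZ::::
:::::::::
:::::::::
t=4: :::::::::
:::::::::
:::::::::
:::::::::
:::Z>::::
:::ZZ::::
:::::::::
:::::::::
t=5: :::::::::
:::::::::
:::::::::
::::^::::
:::Z:::::
:::ZZ::::
:::::::::
:::::::::
t=6: :::::::::
:::::::::
:::::::::
::::Z>:::
:::Z:::::
:::ZZ::::
:::::::::
:::::::::
t=7: :::::::::
:::::::::
:::::::::
::::ZZ:::
:::Z:v:::
:::ZZ::::
:::::::::
:::::::::
t=8: :::::::::
:::::::::
:::::::::
::::ZZ:::
:::Z<Z:::
:::ZZ::::
:::::::::
:::::::::
t=9: :::::::::
:::::::::
:::::::::
::::^Z:::
:::ZZZ:::
:::ZZ::::
:::::::::
:::::::::
t=10: :::::::::
:::::::::
:::::::::
:::<:Z:::
:::ZZZ:::
:::ZZ::::
:::::::::
:::::::::
t=11: :::::::::
:::::::::
:::^:::::
:::Z:Z:::
:::ZZZ:::
:::ZZ::::
:::::::::
:::::::::
t=12: :::::::::
:::::::::
:::Z>::::
:::Z:Z:::
:::ZZZ:::
:::ZZ::::
:::::::::
:::::::::
t=13: :::::::::
:::::::::
:::ZZ::::
:::ZvZ:::
:::ZZZ:::
:::ZZ::::
:::::::::
:::::::::
t=14: :::::::::
:::::::::
:::ZZ::::
:::<ZZ:::
:::ZZZ:::
:::ZZ::::
:::::::::
:::::::::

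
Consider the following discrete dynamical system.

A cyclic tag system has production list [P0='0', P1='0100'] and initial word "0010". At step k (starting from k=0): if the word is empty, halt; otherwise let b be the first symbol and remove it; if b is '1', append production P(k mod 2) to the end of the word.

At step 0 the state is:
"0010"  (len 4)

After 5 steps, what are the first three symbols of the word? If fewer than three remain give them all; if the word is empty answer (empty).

k=0  "0010"  (len 4)
k=1  "010"  (len 3)
k=2  "10"  (len 2)
k=3  "00"  (len 2)
k=4  "0"  (len 1)
k=5  (halted — word empty)

(empty)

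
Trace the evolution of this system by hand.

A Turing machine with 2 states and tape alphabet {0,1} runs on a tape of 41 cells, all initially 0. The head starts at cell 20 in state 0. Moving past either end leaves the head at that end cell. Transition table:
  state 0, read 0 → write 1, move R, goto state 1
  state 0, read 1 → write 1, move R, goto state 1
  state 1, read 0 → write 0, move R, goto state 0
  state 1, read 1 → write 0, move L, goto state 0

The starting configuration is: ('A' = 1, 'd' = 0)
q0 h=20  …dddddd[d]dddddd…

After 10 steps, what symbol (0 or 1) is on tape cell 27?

0) q0 h=20  …dddddd[d]dddddd…
1) q1 h=21  …dddddA[d]dddddd…
2) q0 h=22  …ddddAd[d]dddddd…
3) q1 h=23  …dddAdA[d]dddddd…
4) q0 h=24  …ddAdAd[d]dddddd…
5) q1 h=25  …dAdAdA[d]dddddd…
6) q0 h=26  …AdAdAd[d]dddddd…
7) q1 h=27  …dAdAdA[d]dddddd…
8) q0 h=28  …AdAdAd[d]dddddd…
9) q1 h=29  …dAdAdA[d]dddddd…
10) q0 h=30  …AdAdAd[d]dddddd…

0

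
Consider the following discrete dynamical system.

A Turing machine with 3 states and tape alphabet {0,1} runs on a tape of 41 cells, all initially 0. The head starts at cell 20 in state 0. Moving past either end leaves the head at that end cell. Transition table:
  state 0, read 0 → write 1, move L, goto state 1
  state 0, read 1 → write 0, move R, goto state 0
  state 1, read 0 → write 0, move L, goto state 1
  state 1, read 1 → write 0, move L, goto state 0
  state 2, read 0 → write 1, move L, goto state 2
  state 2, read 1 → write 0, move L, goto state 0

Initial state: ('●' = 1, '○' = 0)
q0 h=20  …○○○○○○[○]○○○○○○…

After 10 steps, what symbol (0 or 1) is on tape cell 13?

gen 0: q0 h=20  …○○○○○○[○]○○○○○○…
gen 1: q1 h=19  …○○○○○○[○]●○○○○○…
gen 2: q1 h=18  …○○○○○○[○]○●○○○○…
gen 3: q1 h=17  …○○○○○○[○]○○●○○○…
gen 4: q1 h=16  …○○○○○○[○]○○○●○○…
gen 5: q1 h=15  …○○○○○○[○]○○○○●○…
gen 6: q1 h=14  …○○○○○○[○]○○○○○●…
gen 7: q1 h=13  …○○○○○○[○]○○○○○○…
gen 8: q1 h=12  …○○○○○○[○]○○○○○○…
gen 9: q1 h=11  …○○○○○○[○]○○○○○○…
gen 10: q1 h=10  …○○○○○○[○]○○○○○○…

0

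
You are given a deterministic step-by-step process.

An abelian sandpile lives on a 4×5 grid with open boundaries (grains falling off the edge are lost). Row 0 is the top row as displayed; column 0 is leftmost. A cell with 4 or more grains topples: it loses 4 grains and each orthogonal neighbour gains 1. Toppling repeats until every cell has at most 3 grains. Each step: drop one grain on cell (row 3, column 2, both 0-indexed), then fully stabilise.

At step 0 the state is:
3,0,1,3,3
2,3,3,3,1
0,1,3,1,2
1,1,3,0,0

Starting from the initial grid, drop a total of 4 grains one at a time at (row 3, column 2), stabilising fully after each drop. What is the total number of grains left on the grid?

33

0) 3,0,1,3,3
2,3,3,3,1
0,1,3,1,2
1,1,3,0,0
1) 3,1,3,1,0
3,0,2,1,3
0,3,1,3,2
1,2,1,1,0
2) 3,1,3,1,0
3,0,2,1,3
0,3,1,3,2
1,2,2,1,0
3) 3,1,3,1,0
3,0,2,1,3
0,3,1,3,2
1,2,3,1,0
4) 3,1,3,1,0
3,0,2,1,3
0,3,2,3,2
1,3,0,2,0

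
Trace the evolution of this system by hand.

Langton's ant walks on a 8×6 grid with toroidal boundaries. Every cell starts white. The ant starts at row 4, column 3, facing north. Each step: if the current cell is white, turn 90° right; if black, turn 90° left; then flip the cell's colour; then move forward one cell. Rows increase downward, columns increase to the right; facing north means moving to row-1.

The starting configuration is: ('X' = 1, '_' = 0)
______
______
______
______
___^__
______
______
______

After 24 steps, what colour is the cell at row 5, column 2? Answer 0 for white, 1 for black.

1

t=0: ______
______
______
______
___^__
______
______
______
t=1: ______
______
______
______
___X>_
______
______
______
t=2: ______
______
______
______
___XX_
____v_
______
______
t=3: ______
______
______
______
___XX_
___<X_
______
______
t=4: ______
______
______
______
___^X_
___XX_
______
______
t=5: ______
______
______
______
__<_X_
___XX_
______
______
t=6: ______
______
______
__^___
__X_X_
___XX_
______
______
t=7: ______
______
______
__X>__
__X_X_
___XX_
______
______
t=8: ______
______
______
__XX__
__XvX_
___XX_
______
______
t=9: ______
______
______
__XX__
__<XX_
___XX_
______
______
t=10: ______
______
______
__XX__
___XX_
__vXX_
______
______
t=11: ______
______
______
__XX__
___XX_
_<XXX_
______
______
t=12: ______
______
______
__XX__
_^_XX_
_XXXX_
______
______
t=13: ______
______
______
__XX__
_X>XX_
_XXXX_
______
______
t=14: ______
______
______
__XX__
_XXXX_
_XvXX_
______
______
t=15: ______
______
______
__XX__
_XXXX_
_X_>X_
______
______
t=16: ______
______
______
__XX__
_XX^X_
_X__X_
______
______
t=17: ______
______
______
__XX__
_X<_X_
_X__X_
______
______
t=18: ______
______
______
__XX__
_X__X_
_Xv_X_
______
______
t=19: ______
______
______
__XX__
_X__X_
_<X_X_
______
______
t=20: ______
______
______
__XX__
_X__X_
__X_X_
_v____
______
t=21: ______
______
______
__XX__
_X__X_
__X_X_
<X____
______
t=22: ______
______
______
__XX__
_X__X_
^_X_X_
XX____
______
t=23: ______
______
______
__XX__
_X__X_
X>X_X_
XX____
______
t=24: ______
______
______
__XX__
_X__X_
XXX_X_
Xv____
______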